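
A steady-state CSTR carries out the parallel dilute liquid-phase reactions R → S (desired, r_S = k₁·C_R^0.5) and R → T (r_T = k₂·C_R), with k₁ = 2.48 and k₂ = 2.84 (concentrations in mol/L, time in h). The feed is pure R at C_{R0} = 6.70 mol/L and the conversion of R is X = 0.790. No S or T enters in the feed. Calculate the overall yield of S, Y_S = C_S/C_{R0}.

0.335

Exit C_R = C_{R0}(1−X) = 6.70×0.210 = 1.407 mol/L.
Rates in a CSTR are evaluated at the outlet concentration: r_S = 2.48×1.407^0.5 = 2.942, r_T = 2.84×1.407 = 3.996.
Fraction of consumed R going to S: r_S/(r_S+r_T) = 0.4240.
C_S = 0.4240·C_{R0}·X = 0.4240×6.70×0.790 = 2.24 mol/L; Y_S = C_S/C_{R0} = 0.335.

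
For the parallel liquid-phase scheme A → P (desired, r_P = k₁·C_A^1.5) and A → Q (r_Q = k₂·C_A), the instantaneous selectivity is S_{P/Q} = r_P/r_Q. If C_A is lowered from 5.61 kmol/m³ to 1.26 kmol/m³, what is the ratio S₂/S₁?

0.474

S_{P/Q} = (k₁/k₂)·C_A^0.5, so S₂/S₁ = (C_{A,2}/C_{A,1})^0.5.
= (1.26/5.61)^0.5 = (0.2246)^0.5 = 0.474.
Selectivity toward P falls as C_A falls — high-concentration operation is favoured.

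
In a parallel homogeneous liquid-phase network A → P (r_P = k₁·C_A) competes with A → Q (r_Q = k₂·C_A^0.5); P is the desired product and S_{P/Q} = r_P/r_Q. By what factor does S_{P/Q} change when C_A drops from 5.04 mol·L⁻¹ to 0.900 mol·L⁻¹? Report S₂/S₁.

S_{P/Q} = (k₁/k₂)·C_A^0.5, so S₂/S₁ = (C_{A,2}/C_{A,1})^0.5.
= (0.900/5.04)^0.5 = (0.1786)^0.5 = 0.423.

0.423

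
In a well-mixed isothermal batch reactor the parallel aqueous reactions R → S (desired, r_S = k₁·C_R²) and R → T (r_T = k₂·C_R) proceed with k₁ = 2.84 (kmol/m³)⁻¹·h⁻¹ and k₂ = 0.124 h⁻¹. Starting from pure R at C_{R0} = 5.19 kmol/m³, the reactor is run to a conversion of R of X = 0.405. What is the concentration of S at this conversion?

C_R = C_{R0}(1−X) = 3.088 kmol/m³.
Along a PFR/batch, dC_T/dC_R = −r_T/(r_S+r_T) = −k₂/(k₂+k₁·C_R).
Integrating from C_{R0} to C_R: C_T = (0.124/2.84)·ln[(0.124+2.84·5.19)/(0.124+2.84·3.09)] = 0.04366·ln(14.86/8.894) = 0.02242 kmol/m³.
Then C_S = (C_{R0}−C_R) − C_T = 2.102 − 0.02242 = 2.080 kmol/m³.

2.08 kmol/m³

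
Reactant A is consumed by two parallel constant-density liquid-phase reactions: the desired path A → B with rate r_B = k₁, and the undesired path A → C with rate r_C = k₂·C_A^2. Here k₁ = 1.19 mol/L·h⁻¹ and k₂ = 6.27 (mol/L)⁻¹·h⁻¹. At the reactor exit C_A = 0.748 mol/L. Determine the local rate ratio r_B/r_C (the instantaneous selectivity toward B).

S_{B/C} = r_B/r_C = (k₁)/(k₂·C_A^2) = (k₁/k₂)·C_A^-2.
= (1.19) / (6.27×0.7480^2) = 1.190/3.508 = 0.339.

0.339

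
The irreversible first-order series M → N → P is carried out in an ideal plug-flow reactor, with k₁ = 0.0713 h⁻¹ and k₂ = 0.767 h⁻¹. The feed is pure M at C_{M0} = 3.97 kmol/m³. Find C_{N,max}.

0.289 kmol/m³

Evaluating C_N at τ_opt = ln(k₂/k₁)/(k₂−k₁) gives C_{N,max}/C_{M0} = (k₁/k₂)^[k₂/(k₂−k₁)].
= (0.0713/0.767)^(0.767/(0.767−0.0713)) = (0.09296)^(1.102) = 0.07287.
C_{N,max} = 0.07287×3.97 = 0.289 kmol/m³.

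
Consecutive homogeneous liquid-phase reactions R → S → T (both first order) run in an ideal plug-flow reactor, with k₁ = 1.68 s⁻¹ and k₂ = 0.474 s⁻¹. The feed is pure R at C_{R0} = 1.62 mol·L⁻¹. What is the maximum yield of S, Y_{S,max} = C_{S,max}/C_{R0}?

At the optimum, C_{S,max}/C_{R0} = (k₁/k₂)^[k₂/(k₂−k₁)].
= (1.68/0.474)^(0.474/(0.474−1.68)) = (3.544)^(-0.3930) = 0.6082.

0.608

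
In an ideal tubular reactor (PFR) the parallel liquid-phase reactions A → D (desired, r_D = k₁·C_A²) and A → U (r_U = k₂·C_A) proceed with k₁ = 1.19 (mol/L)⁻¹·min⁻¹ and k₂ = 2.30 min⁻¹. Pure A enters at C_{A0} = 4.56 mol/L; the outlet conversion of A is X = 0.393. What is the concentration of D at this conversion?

1.17 mol/L

C_A = C_{A0}(1−X) = 2.768 mol/L.
Along a PFR/batch, dC_U/dC_A = −r_U/(r_D+r_U) = −k₂/(k₂+k₁·C_A).
Integrating from C_{A0} to C_A: C_U = (2.30/1.19)·ln[(2.30+1.19·4.56)/(2.30+1.19·2.77)] = 1.933·ln(7.726/5.594) = 0.6242 mol/L.
Then C_D = (C_{A0}−C_A) − C_U = 1.792 − 0.6242 = 1.168 mol/L.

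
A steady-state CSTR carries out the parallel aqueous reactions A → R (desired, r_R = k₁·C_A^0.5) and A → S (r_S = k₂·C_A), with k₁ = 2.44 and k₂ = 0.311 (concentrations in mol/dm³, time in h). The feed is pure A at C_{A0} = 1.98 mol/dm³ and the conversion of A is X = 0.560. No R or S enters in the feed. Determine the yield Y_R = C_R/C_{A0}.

0.500

Exit C_A = C_{A0}(1−X) = 1.98×0.440 = 0.8712 mol/dm³.
Rates in a CSTR are evaluated at the outlet concentration: r_R = 2.44×0.8712^0.5 = 2.277, r_S = 0.311×0.8712 = 0.2709.
Fraction of consumed A going to R: r_R/(r_R+r_S) = 0.8937.
C_R = 0.8937·C_{A0}·X = 0.8937×1.98×0.560 = 0.991 mol/dm³; Y_R = C_R/C_{A0} = 0.500.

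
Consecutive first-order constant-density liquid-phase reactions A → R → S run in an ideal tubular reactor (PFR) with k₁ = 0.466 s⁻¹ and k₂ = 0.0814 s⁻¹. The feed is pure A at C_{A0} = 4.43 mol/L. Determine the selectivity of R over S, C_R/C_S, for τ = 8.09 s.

For first-order series with pure A initially, C_R(τ) = k₁C_{A0}/(k₂−k₁)·(e^(−k₁τ) − e^(−k₂τ)).
e^(−k₁τ) = e^(−0.466×8.09) = e^(−3.770) = 0.02305; e^(−k₂τ) = e^(−0.6585) = 0.5176.
C_R = 0.466×4.43/(0.0814−0.466) × (0.02305−0.5176) = (-5.368)×(-0.4946) = 2.655 mol/L.
C_A = C_{A0}e^(−k₁τ) = 0.1021 mol/L, so C_S = C_{A0}−C_A−C_R = 1.673 mol/L; C_R/C_S = 1.59.

1.59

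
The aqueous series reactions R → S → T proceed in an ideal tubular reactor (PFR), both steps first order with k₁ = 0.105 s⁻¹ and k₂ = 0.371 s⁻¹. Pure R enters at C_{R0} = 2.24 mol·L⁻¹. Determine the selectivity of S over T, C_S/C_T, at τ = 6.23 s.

The intermediate concentration in a first-order A→B→C sequence is C_S = k₁C_{R0}(e^(−k₁τ) − e^(−k₂τ))/(k₂−k₁).
e^(−k₁τ) = e^(−0.105×6.23) = e^(−0.6542) = 0.5199; e^(−k₂τ) = e^(−2.311) = 0.09913.
C_S = 0.105×2.24/(0.371−0.105) × (0.5199−0.09913) = 0.8842×0.4208 = 0.3720 mol·L⁻¹.
C_R = C_{R0}e^(−k₁τ) = 1.165 mol·L⁻¹, so C_T = C_{R0}−C_R−C_S = 0.7034 mol·L⁻¹; C_S/C_T = 0.529.

0.529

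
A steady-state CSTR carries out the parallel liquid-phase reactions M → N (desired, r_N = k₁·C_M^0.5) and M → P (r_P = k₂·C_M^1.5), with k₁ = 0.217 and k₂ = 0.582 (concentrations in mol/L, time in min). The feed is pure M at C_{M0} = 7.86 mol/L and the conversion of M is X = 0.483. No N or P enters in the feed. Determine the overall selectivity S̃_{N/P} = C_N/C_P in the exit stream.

Exit C_M = C_{M0}(1−X) = 7.86×0.517 = 4.064 mol/L.
A CSTR operates uniformly at the exit composition, giving r_N = 0.4374 and r_P = 4.768 (each k·C_M^n at C_M = 4.064).
Overall selectivity = C_N/C_P = r_Nτ/(r_Pτ) = r_N/r_P = 0.0918.

0.0918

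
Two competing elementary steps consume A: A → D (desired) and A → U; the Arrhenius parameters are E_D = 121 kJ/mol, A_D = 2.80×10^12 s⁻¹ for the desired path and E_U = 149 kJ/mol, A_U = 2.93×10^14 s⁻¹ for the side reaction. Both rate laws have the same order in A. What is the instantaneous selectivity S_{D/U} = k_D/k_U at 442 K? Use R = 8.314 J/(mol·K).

19.5

With equal orders, S_{D/U} = k_D/k_U = (A_D/A_U)·exp[(E_U−E_D)/(RT)].
(E_U−E_D)/(RT) = (149−121)×10³/(8.314×442) = 28000/3675 = 7.619.
k_D/k_U = (2.80×10^12/2.93×10^14)·exp(7.619) = 0.009556 × 2038 = 19.5.
Since E_D < E_U, lowering the temperature improves selectivity toward D.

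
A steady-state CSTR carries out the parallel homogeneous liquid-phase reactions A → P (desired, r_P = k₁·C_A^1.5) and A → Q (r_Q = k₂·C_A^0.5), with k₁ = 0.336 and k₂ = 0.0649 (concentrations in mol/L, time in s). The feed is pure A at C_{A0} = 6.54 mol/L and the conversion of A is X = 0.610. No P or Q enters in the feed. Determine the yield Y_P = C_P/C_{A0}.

0.567

Exit C_A = C_{A0}(1−X) = 6.54×0.390 = 2.551 mol/L.
Rates in a CSTR are evaluated at the outlet concentration: r_P = 0.336×2.551^1.5 = 1.369, r_Q = 0.0649×2.551^0.5 = 0.1036.
Fraction of consumed A going to P: r_P/(r_P+r_Q) = 0.9296.
C_P = 0.9296·C_{A0}·X = 0.9296×6.54×0.610 = 3.71 mol/L; Y_P = C_P/C_{A0} = 0.567.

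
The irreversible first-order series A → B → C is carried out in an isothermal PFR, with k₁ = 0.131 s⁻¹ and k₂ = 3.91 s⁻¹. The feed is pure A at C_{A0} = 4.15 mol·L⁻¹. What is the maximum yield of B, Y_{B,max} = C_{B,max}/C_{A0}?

At the optimum, C_{B,max}/C_{A0} = (k₁/k₂)^[k₂/(k₂−k₁)].
= (0.131/3.91)^(3.91/(3.91−0.131)) = (0.03350)^(1.035) = 0.02978.

0.0298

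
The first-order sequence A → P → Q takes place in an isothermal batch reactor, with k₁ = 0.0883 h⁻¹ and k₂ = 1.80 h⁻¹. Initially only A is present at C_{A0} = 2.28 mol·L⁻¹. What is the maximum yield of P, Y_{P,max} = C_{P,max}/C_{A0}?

0.0420

Evaluating C_P at t_opt = ln(k₂/k₁)/(k₂−k₁) gives C_{P,max}/C_{A0} = (k₁/k₂)^[k₂/(k₂−k₁)].
= (0.0883/1.80)^(1.80/(1.80−0.0883)) = (0.04906)^(1.052) = 0.04199.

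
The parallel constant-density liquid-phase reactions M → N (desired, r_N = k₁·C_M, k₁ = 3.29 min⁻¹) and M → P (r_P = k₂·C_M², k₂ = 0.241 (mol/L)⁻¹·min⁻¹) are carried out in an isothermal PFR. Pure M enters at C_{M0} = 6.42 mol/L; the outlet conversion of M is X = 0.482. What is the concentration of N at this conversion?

2.29 mol/L

C_M = C_{M0}(1−X) = 3.326 mol/L.
Along a PFR/batch, dC_N/dC_M = −r_N/(r_N+r_P) = −k₁/(k₁+k₂·C_M).
Integrating from C_{M0} to C_M: C_N = (3.29/0.241)·ln[(3.29+0.241·6.42)/(3.29+0.241·3.33)] = 13.65·ln(4.837/4.091) = 2.286 mol/L.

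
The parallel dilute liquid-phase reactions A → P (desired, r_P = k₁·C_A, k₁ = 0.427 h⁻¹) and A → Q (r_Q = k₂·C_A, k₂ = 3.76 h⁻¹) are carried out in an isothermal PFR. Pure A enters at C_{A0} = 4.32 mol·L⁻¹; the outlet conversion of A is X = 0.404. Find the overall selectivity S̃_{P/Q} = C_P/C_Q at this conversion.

0.114

C_A = C_{A0}(1−X) = 2.575 mol·L⁻¹.
Both paths are first order in A, so the instantaneous fraction to P is constant: dC_P/d(−C_A) = k₁/(k₁+k₂) = 0.1020.
C_P = 0.1020·(C_{A0}−C_A) = 0.1020×1.745 = 0.178 mol·L⁻¹.
C_Q = (C_{A0}−C_A)−C_P = 1.567 mol·L⁻¹; S̃_{P/Q} = 0.1780/1.567 = 0.114.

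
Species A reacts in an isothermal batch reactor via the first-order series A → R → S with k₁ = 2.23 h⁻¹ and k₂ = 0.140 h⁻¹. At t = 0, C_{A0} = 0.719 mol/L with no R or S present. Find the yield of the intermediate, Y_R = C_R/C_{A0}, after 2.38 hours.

For first-order series with pure A initially, C_R(t) = k₁C_{A0}/(k₂−k₁)·(e^(−k₁t) − e^(−k₂t)).
e^(−k₁t) = e^(−2.23×2.38) = e^(−5.307) = 0.004955; e^(−k₂t) = e^(−0.3332) = 0.7166.
C_R = 2.23×0.719/(0.140−2.23) × (0.004955−0.7166) = (-0.7672)×(-0.7117) = 0.5460 mol/L.
Y_R = C_R/C_{A0} = 0.5460/0.719 = 0.759.

0.759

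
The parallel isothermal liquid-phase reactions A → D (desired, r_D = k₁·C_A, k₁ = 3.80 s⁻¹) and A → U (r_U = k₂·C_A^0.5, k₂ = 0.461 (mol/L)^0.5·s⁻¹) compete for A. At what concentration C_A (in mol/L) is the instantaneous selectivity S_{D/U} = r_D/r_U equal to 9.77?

S_{D/U} = (k₁/k₂)·C_A^0.5 ⇒ C_A = (S·k₂/k₁)^(2).
= (9.77×0.461/3.80)^(2) = (1.185)^(2) = 1.40 mol/L.

1.40 mol/L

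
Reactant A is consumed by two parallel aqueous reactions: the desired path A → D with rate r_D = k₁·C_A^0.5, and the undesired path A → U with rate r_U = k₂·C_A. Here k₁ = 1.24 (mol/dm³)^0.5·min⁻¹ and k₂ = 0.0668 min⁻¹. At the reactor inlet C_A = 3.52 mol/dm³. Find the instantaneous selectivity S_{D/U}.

S_{D/U} = r_D/r_U = (k₁·C_A^0.5)/(k₂·C_A) = (k₁/k₂)·C_A^-0.5.
= (1.24×3.520^0.5) / (0.0668×3.520) = 2.326/0.2351 = 9.89.

9.89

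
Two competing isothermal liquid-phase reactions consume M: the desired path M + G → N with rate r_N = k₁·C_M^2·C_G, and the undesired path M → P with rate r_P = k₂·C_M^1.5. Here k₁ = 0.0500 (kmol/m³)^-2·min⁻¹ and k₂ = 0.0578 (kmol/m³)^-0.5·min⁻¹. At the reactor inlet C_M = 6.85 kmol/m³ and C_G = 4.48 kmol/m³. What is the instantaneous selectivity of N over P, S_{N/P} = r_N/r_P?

10.1

S_{N/P} = r_N/r_P = (k₁·C_M^2·C_G)/(k₂·C_M^1.5) = (k₁/k₂)·C_M^0.5·C_G.
= (0.0500×6.850^2×4.480) / (0.0578×6.850^1.5) = 10.51/1.036 = 10.1.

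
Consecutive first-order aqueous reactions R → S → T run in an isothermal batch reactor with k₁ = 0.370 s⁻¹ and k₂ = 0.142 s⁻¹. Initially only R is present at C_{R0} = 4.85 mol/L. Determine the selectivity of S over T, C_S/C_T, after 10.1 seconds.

For first-order series with pure R initially, C_S(t) = k₁C_{R0}/(k₂−k₁)·(e^(−k₁t) − e^(−k₂t)).
e^(−k₁t) = e^(−0.370×10.1) = e^(−3.737) = 0.02383; e^(−k₂t) = e^(−1.434) = 0.2383.
C_S = 0.370×4.85/(0.142−0.370) × (0.02383−0.2383) = (-7.871)×(-0.2145) = 1.688 mol/L.
C_R = C_{R0}e^(−k₁t) = 0.1156 mol/L, so C_T = C_{R0}−C_R−C_S = 3.046 mol/L; C_S/C_T = 0.554.

0.554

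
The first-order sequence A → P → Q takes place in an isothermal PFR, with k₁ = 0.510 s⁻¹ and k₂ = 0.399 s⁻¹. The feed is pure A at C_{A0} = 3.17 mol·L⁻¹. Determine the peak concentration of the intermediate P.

1.31 mol·L⁻¹

At the optimum, C_{P,max}/C_{A0} = (k₁/k₂)^[k₂/(k₂−k₁)].
= (0.510/0.399)^(0.399/(0.399−0.510)) = (1.278)^(-3.595) = 0.4138.
C_{P,max} = 0.4138×3.17 = 1.31 mol·L⁻¹.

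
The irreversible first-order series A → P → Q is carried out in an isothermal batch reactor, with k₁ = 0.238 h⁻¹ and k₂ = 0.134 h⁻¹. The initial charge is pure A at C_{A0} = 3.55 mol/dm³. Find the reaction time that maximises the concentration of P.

5.52 h

The intermediate peaks when r₁ = r₂, i.e. k₁e^(−k₁t) = k₂e^(−k₂t), giving t_opt = ln(k₂/k₁)/(k₂−k₁).
= ln(0.134/0.238)/(0.134−0.238) = ln(0.5630)/-0.1040 = -0.5744/-0.1040 = 5.52 h.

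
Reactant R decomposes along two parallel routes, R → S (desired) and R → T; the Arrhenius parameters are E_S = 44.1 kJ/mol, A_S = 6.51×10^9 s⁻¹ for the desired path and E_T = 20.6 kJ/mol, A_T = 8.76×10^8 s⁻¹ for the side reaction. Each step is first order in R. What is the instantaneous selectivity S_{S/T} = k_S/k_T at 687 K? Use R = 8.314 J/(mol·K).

k_S/k_T = (A_S/A_T)·exp[−(E_S−E_T)/(RT)] = (A_S/A_T)·exp[(E_T−E_S)/(RT)].
(E_T−E_S)/(RT) = (20.6−44.1)×10³/(8.314×687) = -23500/5712 = -4.114.
k_S/k_T = (6.51×10^9/8.76×10^8)·exp(-4.114) = 7.432 × 0.01634 = 0.121.
Since E_S > E_T, raising the temperature improves selectivity toward S.

0.121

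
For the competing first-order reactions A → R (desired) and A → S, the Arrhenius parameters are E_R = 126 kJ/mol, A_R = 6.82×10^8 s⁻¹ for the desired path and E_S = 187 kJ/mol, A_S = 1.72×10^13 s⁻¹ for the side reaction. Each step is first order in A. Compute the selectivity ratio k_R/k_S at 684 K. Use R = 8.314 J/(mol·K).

With equal orders, S_{R/S} = k_R/k_S = (A_R/A_S)·exp[(E_S−E_R)/(RT)].
(E_S−E_R)/(RT) = (187−126)×10³/(8.314×684) = 61000/5687 = 10.73.
k_R/k_S = (6.82×10^8/1.72×10^13)·exp(10.73) = 3.965×10^-5 × 45553 = 1.81.

1.81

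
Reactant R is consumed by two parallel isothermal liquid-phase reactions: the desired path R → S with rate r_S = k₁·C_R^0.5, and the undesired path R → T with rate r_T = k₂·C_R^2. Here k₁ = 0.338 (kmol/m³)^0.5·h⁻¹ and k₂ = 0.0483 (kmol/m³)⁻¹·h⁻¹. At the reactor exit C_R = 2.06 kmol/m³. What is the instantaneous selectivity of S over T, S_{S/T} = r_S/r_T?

S_{S/T} = r_S/r_T = (k₁·C_R^0.5)/(k₂·C_R^2) = (k₁/k₂)·C_R^-1.5.
= (0.338×2.060^0.5) / (0.0483×2.060^2) = 0.4851/0.2050 = 2.37.
The undesired path is higher order in R, so low C_R (CSTR or dilute feed) favours S.

2.37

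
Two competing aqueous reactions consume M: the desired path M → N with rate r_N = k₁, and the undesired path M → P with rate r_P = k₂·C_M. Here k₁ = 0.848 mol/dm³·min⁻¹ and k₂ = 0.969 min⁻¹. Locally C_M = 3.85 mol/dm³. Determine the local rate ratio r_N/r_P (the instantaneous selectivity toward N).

S_{N/P} = r_N/r_P = (k₁)/(k₂·C_M) = (k₁/k₂)·C_M⁻¹.
= (0.848) / (0.969×3.850) = 0.8480/3.731 = 0.227.

0.227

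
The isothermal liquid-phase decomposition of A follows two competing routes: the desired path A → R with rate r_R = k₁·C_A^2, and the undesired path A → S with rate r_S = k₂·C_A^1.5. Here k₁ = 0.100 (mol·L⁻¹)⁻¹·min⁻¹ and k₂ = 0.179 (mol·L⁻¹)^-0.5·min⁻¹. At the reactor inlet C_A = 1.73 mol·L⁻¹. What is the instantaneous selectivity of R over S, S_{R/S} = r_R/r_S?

S_{R/S} = r_R/r_S = (k₁·C_A^2)/(k₂·C_A^1.5) = (k₁/k₂)·C_A^0.5.
= (0.100×1.730^2) / (0.179×1.730^1.5) = 0.2993/0.4073 = 0.735.

0.735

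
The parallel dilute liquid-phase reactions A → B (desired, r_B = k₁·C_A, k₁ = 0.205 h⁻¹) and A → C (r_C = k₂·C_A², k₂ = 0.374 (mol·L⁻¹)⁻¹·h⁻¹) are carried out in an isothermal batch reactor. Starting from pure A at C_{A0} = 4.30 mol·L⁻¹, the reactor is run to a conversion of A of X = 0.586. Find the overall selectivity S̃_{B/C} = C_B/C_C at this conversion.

C_A = C_{A0}(1−X) = 1.780 mol·L⁻¹.
Along a PFR/batch, dC_B/dC_A = −r_B/(r_B+r_C) = −k₁/(k₁+k₂·C_A).
Integrating from C_{A0} to C_A: C_B = (0.205/0.374)·ln[(0.205+0.374·4.30)/(0.205+0.374·1.78)] = 0.5481·ln(1.813/0.8708) = 0.4020 mol·L⁻¹.
C_C = (C_{A0}−C_A)−C_B = 2.118 mol·L⁻¹; S̃_{B/C} = 0.4020/2.118 = 0.190.

0.190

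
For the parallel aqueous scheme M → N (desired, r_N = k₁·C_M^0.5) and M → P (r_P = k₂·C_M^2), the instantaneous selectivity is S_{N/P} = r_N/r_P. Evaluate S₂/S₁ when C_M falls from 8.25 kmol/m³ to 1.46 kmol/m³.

13.4

S_{N/P} = (k₁/k₂)·C_M^-1.5, so S₂/S₁ = (C_{M,2}/C_{M,1})^-1.5.
= (1.46/8.25)^(-1.5) = (0.1770)^(-1.5) = 13.4.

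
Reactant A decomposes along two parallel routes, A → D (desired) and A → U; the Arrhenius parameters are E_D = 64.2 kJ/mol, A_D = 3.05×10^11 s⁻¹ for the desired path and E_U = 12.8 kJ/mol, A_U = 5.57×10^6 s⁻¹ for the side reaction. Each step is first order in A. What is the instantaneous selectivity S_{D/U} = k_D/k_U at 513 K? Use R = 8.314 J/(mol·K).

0.320

With equal orders, S_{D/U} = k_D/k_U = (A_D/A_U)·exp[(E_U−E_D)/(RT)].
(E_U−E_D)/(RT) = (12.8−64.2)×10³/(8.314×513) = -51400/4265 = -12.05.
k_D/k_U = (3.05×10^11/5.57×10^6)·exp(-12.05) = 54758 × 5.837×10^-6 = 0.320.
Since E_D > E_U, raising the temperature improves selectivity toward D.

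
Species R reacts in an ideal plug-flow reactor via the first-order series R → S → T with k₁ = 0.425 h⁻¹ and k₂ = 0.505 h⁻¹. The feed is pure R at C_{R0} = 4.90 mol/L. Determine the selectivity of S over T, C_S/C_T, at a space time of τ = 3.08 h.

0.752

Solving the coupled first-order balances gives C_S(τ) = [k₁/(k₂−k₁)]·C_{R0}·(e^(−k₁τ) − e^(−k₂τ)).
e^(−k₁τ) = e^(−0.425×3.08) = e^(−1.309) = 0.2701; e^(−k₂τ) = e^(−1.555) = 0.2111.
C_S = 0.425×4.90/(0.505−0.425) × (0.2701−0.2111) = 26.03×0.05899 = 1.535 mol/L.
C_R = C_{R0}e^(−k₁τ) = 1.323 mol/L, so C_T = C_{R0}−C_R−C_S = 2.041 mol/L; C_S/C_T = 0.752.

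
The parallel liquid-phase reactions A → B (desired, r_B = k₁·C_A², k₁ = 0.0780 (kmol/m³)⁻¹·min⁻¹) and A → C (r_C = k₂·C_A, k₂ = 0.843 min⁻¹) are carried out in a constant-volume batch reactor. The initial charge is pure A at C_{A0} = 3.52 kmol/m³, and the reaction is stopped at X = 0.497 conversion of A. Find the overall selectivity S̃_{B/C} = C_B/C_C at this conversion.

C_A = C_{A0}(1−X) = 1.771 kmol/m³.
Along a PFR/batch, dC_C/dC_A = −r_C/(r_B+r_C) = −k₂/(k₂+k₁·C_A).
Integrating from C_{A0} to C_A: C_C = (0.843/0.0780)·ln[(0.843+0.0780·3.52)/(0.843+0.0780·1.77)] = 10.81·ln(1.118/0.9811) = 1.407 kmol/m³.
Then C_B = (C_{A0}−C_A) − C_C = 1.749 − 1.407 = 0.3420 kmol/m³.
S̃_{B/C} = C_B/C_C = 0.3420/1.407 = 0.243.

0.243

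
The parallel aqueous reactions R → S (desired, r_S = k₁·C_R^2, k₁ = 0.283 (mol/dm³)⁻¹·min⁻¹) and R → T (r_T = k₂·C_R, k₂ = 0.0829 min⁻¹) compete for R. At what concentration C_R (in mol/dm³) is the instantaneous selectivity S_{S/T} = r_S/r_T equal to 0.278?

S_{S/T} = (k₁/k₂)·C_R ⇒ C_R = S·k₂/k₁.
= 0.278×0.0829/0.283 = 0.0814 mol/dm³.

0.0814 mol/dm³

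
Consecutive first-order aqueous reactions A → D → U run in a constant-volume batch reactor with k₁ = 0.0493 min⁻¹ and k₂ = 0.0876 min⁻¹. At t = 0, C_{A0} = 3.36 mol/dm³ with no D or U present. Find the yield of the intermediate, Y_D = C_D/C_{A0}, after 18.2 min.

0.263

The intermediate concentration in a first-order A→B→C sequence is C_D = k₁C_{A0}(e^(−k₁t) − e^(−k₂t))/(k₂−k₁).
e^(−k₁t) = e^(−0.0493×18.2) = e^(−0.8973) = 0.4077; e^(−k₂t) = e^(−1.594) = 0.2030.
C_D = 0.0493×3.36/(0.0876−0.0493) × (0.4077−0.2030) = 4.325×0.2046 = 0.8851 mol/dm³.
Y_D = C_D/C_{A0} = 0.8851/3.36 = 0.263.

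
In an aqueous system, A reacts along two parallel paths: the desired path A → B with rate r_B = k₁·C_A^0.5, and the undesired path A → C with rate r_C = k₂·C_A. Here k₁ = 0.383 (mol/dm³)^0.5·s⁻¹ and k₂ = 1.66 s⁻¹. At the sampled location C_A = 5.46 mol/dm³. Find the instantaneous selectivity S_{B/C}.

0.0987

S_{B/C} = r_B/r_C = (k₁·C_A^0.5)/(k₂·C_A) = (k₁/k₂)·C_A^-0.5.
= (0.383×5.460^0.5) / (1.66×5.460) = 0.8949/9.064 = 0.0987.
The undesired path is higher order in A, so low C_A (CSTR or dilute feed) favours B.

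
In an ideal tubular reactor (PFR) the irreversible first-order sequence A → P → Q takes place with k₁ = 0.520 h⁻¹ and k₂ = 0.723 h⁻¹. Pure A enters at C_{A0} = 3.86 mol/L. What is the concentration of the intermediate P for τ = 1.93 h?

For first-order series with pure A initially, C_P(τ) = k₁C_{A0}/(k₂−k₁)·(e^(−k₁τ) − e^(−k₂τ)).
e^(−k₁τ) = e^(−0.520×1.93) = e^(−1.004) = 0.3666; e^(−k₂τ) = e^(−1.395) = 0.2477.
C_P = 0.520×3.86/(0.723−0.520) × (0.3666−0.2477) = 9.888×0.1188 = 1.175 mol/L.

1.17 mol/L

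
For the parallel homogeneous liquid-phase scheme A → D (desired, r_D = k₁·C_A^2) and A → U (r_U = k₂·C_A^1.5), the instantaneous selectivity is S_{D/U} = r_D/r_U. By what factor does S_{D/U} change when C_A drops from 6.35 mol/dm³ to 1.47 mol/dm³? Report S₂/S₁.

S_{D/U} = (k₁/k₂)·C_A^0.5, so S₂/S₁ = (C_{A,2}/C_{A,1})^0.5.
= (1.47/6.35)^0.5 = (0.2315)^0.5 = 0.481.
Selectivity toward D falls as C_A falls — high-concentration operation is favoured.

0.481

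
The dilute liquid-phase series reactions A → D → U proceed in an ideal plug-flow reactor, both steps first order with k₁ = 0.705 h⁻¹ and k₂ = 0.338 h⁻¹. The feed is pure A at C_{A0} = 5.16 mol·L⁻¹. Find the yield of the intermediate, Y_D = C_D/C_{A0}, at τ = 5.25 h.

For first-order series with pure A initially, C_D(τ) = k₁C_{A0}/(k₂−k₁)·(e^(−k₁τ) − e^(−k₂τ)).
e^(−k₁τ) = e^(−0.705×5.25) = e^(−3.701) = 0.02469; e^(−k₂τ) = e^(−1.775) = 0.1696.
C_D = 0.705×5.16/(0.338−0.705) × (0.02469−0.1696) = (-9.912)×(-0.1449) = 1.436 mol·L⁻¹.
Y_D = C_D/C_{A0} = 1.436/5.16 = 0.278.

0.278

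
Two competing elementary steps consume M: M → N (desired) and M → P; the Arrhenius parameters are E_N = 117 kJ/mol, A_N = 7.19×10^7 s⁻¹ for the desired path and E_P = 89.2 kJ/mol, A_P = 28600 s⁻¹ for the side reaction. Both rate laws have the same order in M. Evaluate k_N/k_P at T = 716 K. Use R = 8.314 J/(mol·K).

Since both paths have the same order in M, the concentration cancels and S_{N/P} = k_N/k_P = (A_N/A_P)·exp[(E_P−E_N)/(RT)].
(E_P−E_N)/(RT) = (89.2−117)×10³/(8.314×716) = -27800/5953 = -4.670.
k_N/k_P = (7.19×10^7/28600)·exp(-4.670) = 2514 × 0.009372 = 23.6.
Since E_N > E_P, raising the temperature improves selectivity toward N.

23.6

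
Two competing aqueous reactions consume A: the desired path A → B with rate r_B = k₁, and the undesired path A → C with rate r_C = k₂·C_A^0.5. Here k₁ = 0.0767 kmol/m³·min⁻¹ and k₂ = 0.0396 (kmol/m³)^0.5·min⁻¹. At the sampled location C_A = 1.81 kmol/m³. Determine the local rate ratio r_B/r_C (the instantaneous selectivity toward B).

1.44

S_{B/C} = r_B/r_C = (k₁)/(k₂·C_A^0.5) = (k₁/k₂)·C_A^-0.5.
= (0.0767) / (0.0396×1.810^0.5) = 0.07670/0.05328 = 1.44.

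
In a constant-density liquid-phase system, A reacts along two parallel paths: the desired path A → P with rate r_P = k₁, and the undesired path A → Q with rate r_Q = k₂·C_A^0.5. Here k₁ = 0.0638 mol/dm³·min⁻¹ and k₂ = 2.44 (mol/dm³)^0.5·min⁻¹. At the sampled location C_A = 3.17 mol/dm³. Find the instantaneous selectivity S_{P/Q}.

S_{P/Q} = r_P/r_Q = (k₁)/(k₂·C_A^0.5) = (k₁/k₂)·C_A^-0.5.
= (0.0638) / (2.44×3.170^0.5) = 0.06380/4.344 = 0.0147.
The undesired path is higher order in A, so low C_A (CSTR or dilute feed) favours P.

0.0147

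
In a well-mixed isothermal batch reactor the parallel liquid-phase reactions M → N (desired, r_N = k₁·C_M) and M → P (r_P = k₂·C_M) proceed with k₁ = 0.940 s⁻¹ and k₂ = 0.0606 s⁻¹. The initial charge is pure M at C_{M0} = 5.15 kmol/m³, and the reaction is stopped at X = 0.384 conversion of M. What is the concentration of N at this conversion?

C_M = C_{M0}(1−X) = 3.172 kmol/m³.
Both paths are first order in M, so the instantaneous fraction to N is constant: dC_N/d(−C_M) = k₁/(k₁+k₂) = 0.9394.
C_N = 0.9394·(C_{M0}−C_M) = 0.9394×1.978 = 1.86 kmol/m³.

1.86 kmol/m³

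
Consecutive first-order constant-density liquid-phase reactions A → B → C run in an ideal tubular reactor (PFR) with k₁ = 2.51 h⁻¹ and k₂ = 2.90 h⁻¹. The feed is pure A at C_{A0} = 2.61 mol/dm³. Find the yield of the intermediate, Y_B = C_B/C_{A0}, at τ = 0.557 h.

The intermediate concentration in a first-order A→B→C sequence is C_B = k₁C_{A0}(e^(−k₁τ) − e^(−k₂τ))/(k₂−k₁).
e^(−k₁τ) = e^(−2.51×0.557) = e^(−1.398) = 0.2471; e^(−k₂τ) = e^(−1.615) = 0.1988.
C_B = 2.51×2.61/(2.90−2.51) × (0.2471−0.1988) = 16.80×0.04824 = 0.8104 mol/dm³.
Y_B = C_B/C_{A0} = 0.8104/2.61 = 0.310.

0.310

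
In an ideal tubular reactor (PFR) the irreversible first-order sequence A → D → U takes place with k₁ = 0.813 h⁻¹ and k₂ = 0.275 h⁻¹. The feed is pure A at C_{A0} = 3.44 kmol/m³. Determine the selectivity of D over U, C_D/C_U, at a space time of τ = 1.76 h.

Solving the coupled first-order balances gives C_D(τ) = [k₁/(k₂−k₁)]·C_{A0}·(e^(−k₁τ) − e^(−k₂τ)).
e^(−k₁τ) = e^(−0.813×1.76) = e^(−1.431) = 0.2391; e^(−k₂τ) = e^(−0.4840) = 0.6163.
C_D = 0.813×3.44/(0.275−0.813) × (0.2391−0.6163) = (-5.198)×(-0.3772) = 1.961 kmol/m³.
C_A = C_{A0}e^(−k₁τ) = 0.8225 kmol/m³, so C_U = C_{A0}−C_A−C_D = 0.6566 kmol/m³; C_D/C_U = 2.99.

2.99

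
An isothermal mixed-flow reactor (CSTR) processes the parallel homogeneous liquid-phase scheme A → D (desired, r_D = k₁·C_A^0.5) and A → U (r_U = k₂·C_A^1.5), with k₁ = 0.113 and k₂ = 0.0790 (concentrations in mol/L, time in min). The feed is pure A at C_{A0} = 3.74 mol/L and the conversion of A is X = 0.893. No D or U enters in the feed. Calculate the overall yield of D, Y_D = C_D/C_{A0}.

Exit C_A = C_{A0}(1−X) = 3.74×0.107 = 0.4002 mol/L.
A CSTR operates uniformly at the exit composition, giving r_D = 0.07148 and r_U = 0.02000 (each k·C_A^n at C_A = 0.4002).
Fraction of consumed A going to D: r_D/(r_D+r_U) = 0.7814.
C_D = 0.7814·C_{A0}·X = 0.7814×3.74×0.893 = 2.61 mol/L; Y_D = C_D/C_{A0} = 0.698.

0.698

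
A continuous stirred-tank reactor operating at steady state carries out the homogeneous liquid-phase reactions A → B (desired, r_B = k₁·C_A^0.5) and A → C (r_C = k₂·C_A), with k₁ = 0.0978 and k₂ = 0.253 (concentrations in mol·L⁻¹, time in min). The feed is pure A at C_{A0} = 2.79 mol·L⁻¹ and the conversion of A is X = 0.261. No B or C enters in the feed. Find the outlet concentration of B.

0.154 mol·L⁻¹

Exit C_A = C_{A0}(1−X) = 2.79×0.739 = 2.062 mol·L⁻¹.
In a CSTR the entire volume is at exit conditions, so r_B = 0.0978×2.062^0.5 = 0.1404 and r_C = 0.253×2.062 = 0.5216.
Fraction of consumed A going to B: r_B/(r_B+r_C) = 0.2121.
C_B = 0.2121·C_{A0}·X = 0.2121×2.79×0.261 = 0.154 mol·L⁻¹.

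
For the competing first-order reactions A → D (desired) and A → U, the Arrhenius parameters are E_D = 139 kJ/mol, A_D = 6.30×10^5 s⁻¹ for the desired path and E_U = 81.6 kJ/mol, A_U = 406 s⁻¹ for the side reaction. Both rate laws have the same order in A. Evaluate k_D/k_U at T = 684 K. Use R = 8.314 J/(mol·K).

With equal orders, S_{D/U} = k_D/k_U = (A_D/A_U)·exp[(E_U−E_D)/(RT)].
(E_U−E_D)/(RT) = (81.6−139)×10³/(8.314×684) = -57400/5687 = -10.09.
k_D/k_U = (6.30×10^5/406)·exp(-10.09) = 1552 × 4.134×10^-5 = 0.0642.
Since E_D > E_U, raising the temperature improves selectivity toward D.

0.0642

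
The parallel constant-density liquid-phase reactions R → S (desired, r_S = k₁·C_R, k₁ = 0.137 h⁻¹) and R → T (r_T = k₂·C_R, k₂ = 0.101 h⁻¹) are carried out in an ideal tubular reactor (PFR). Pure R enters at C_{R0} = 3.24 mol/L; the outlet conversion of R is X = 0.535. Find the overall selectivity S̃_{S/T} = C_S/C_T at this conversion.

1.36

C_R = C_{R0}(1−X) = 1.507 mol/L.
Both paths are first order in R, so the instantaneous fraction to S is constant: dC_S/d(−C_R) = k₁/(k₁+k₂) = 0.5756.
C_S = 0.5756·(C_{R0}−C_R) = 0.5756×1.733 = 0.998 mol/L.
C_T = (C_{R0}−C_R)−C_S = 0.7356 mol/L; S̃_{S/T} = 0.9978/0.7356 = 1.36.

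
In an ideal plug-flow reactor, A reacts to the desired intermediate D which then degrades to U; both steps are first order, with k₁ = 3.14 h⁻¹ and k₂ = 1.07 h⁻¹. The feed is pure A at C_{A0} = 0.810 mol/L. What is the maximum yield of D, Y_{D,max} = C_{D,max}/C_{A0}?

For a first-order series the maximum intermediate yield is C_{D,max}/C_{A0} = (k₁/k₂)^[k₂/(k₂−k₁)].
= (3.14/1.07)^(1.07/(1.07−3.14)) = (2.935)^(-0.5169) = 0.5732.

0.573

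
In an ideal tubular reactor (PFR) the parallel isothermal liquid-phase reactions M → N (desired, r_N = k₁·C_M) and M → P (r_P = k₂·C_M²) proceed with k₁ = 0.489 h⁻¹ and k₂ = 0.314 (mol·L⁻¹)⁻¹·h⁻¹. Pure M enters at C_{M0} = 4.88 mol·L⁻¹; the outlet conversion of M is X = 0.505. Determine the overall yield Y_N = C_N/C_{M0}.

0.154

C_M = C_{M0}(1−X) = 2.416 mol·L⁻¹.
Along a PFR/batch, dC_N/dC_M = −r_N/(r_N+r_P) = −k₁/(k₁+k₂·C_M).
Integrating from C_{M0} to C_M: C_N = (0.489/0.314)·ln[(0.489+0.314·4.88)/(0.489+0.314·2.42)] = 1.557·ln(2.021/1.247) = 0.7516 mol·L⁻¹.
Y_N = C_N/C_{M0} = 0.7516/4.88 = 0.154.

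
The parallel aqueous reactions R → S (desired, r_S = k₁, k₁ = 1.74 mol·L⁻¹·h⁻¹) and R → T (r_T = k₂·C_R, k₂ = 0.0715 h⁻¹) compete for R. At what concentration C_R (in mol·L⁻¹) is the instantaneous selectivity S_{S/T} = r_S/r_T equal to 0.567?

S_{S/T} = (k₁/k₂)·C_R⁻¹ ⇒ C_R = (S·k₂/k₁)^(-1).
= (0.567×0.0715/1.74)^(-1) = (0.02330)^(-1) = 42.9 mol·L⁻¹.

42.9 mol·L⁻¹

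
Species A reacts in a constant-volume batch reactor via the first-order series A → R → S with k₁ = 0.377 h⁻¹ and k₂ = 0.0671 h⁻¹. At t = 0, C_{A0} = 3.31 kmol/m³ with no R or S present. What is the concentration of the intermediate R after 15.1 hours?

For first-order series with pure A initially, C_R(t) = k₁C_{A0}/(k₂−k₁)·(e^(−k₁t) − e^(−k₂t)).
e^(−k₁t) = e^(−0.377×15.1) = e^(−5.693) = 0.003370; e^(−k₂t) = e^(−1.013) = 0.3631.
C_R = 0.377×3.31/(0.0671−0.377) × (0.003370−0.3631) = (-4.027)×(-0.3597) = 1.448 kmol/m³.

1.45 kmol/m³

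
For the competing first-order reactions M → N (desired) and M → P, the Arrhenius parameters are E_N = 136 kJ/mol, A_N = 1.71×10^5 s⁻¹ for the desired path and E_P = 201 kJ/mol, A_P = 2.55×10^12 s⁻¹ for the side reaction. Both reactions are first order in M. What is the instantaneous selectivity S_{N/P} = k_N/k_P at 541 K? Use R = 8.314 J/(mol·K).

Since both paths have the same order in M, the concentration cancels and S_{N/P} = k_N/k_P = (A_N/A_P)·exp[(E_P−E_N)/(RT)].
(E_P−E_N)/(RT) = (201−136)×10³/(8.314×541) = 65000/4498 = 14.45.
k_N/k_P = (1.71×10^5/2.55×10^12)·exp(14.45) = 6.706×10^-8 × 1.888×10^6 = 0.127.

0.127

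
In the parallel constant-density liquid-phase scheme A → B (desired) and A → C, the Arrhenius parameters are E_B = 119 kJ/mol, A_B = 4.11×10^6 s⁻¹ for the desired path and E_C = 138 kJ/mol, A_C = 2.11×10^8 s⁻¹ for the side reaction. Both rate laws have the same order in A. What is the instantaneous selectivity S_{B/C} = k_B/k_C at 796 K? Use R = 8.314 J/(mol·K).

With equal orders, S_{B/C} = k_B/k_C = (A_B/A_C)·exp[(E_C−E_B)/(RT)].
(E_C−E_B)/(RT) = (138−119)×10³/(8.314×796) = 19000/6618 = 2.871.
k_B/k_C = (4.11×10^6/2.11×10^8)·exp(2.871) = 0.01948 × 17.65 = 0.344.

0.344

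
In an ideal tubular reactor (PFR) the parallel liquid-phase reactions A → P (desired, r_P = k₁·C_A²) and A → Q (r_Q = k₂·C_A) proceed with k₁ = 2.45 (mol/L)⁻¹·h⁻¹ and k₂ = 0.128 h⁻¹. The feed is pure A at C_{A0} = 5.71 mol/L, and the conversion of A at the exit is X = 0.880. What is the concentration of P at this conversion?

C_A = C_{A0}(1−X) = 0.6852 mol/L.
Along a PFR/batch, dC_Q/dC_A = −r_Q/(r_P+r_Q) = −k₂/(k₂+k₁·C_A).
Integrating from C_{A0} to C_A: C_Q = (0.128/2.45)·ln[(0.128+2.45·5.71)/(0.128+2.45·0.685)] = 0.05224·ln(14.12/1.807) = 0.1074 mol/L.
Then C_P = (C_{A0}−C_A) − C_Q = 5.025 − 0.1074 = 4.917 mol/L.

4.92 mol/L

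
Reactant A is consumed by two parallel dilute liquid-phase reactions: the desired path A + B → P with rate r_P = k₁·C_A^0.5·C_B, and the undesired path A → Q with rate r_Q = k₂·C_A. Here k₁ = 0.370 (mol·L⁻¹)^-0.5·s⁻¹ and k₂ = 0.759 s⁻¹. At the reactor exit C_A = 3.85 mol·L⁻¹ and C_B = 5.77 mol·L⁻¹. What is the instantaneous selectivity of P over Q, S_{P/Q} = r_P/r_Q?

1.43

S_{P/Q} = r_P/r_Q = (k₁·C_A^0.5·C_B)/(k₂·C_A) = (k₁/k₂)·C_A^-0.5·C_B.
= (0.370×3.850^0.5×5.770) / (0.759×3.850) = 4.189/2.922 = 1.43.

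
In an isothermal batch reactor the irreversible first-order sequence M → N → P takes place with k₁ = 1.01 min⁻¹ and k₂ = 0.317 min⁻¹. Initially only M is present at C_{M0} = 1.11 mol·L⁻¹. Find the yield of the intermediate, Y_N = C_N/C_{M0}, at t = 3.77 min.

Solving the coupled first-order balances gives C_N(t) = [k₁/(k₂−k₁)]·C_{M0}·(e^(−k₁t) − e^(−k₂t)).
e^(−k₁t) = e^(−1.01×3.77) = e^(−3.808) = 0.02220; e^(−k₂t) = e^(−1.195) = 0.3027.
C_N = 1.01×1.11/(0.317−1.01) × (0.02220−0.3027) = (-1.618)×(-0.2805) = 0.4537 mol·L⁻¹.
Y_N = C_N/C_{M0} = 0.4537/1.11 = 0.409.

0.409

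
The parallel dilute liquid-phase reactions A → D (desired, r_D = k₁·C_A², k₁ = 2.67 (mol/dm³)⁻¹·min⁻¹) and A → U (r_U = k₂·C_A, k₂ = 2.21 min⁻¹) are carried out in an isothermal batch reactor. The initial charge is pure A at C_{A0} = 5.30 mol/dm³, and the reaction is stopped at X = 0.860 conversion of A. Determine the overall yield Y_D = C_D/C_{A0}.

0.647

C_A = C_{A0}(1−X) = 0.7420 mol/dm³.
Along a PFR/batch, dC_U/dC_A = −r_U/(r_D+r_U) = −k₂/(k₂+k₁·C_A).
Integrating from C_{A0} to C_A: C_U = (2.21/2.67)·ln[(2.21+2.67·5.30)/(2.21+2.67·0.742)] = 0.8277·ln(16.36/4.191) = 1.127 mol/dm³.
Then C_D = (C_{A0}−C_A) − C_U = 4.558 − 1.127 = 3.431 mol/dm³.
Y_D = C_D/C_{A0} = 3.431/5.30 = 0.647.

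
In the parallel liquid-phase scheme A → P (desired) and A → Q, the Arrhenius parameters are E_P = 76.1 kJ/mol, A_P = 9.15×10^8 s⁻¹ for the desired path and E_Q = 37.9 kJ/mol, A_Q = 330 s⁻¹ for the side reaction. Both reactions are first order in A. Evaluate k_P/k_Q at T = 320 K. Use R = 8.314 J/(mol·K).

With equal orders, S_{P/Q} = k_P/k_Q = (A_P/A_Q)·exp[(E_Q−E_P)/(RT)].
(E_Q−E_P)/(RT) = (37.9−76.1)×10³/(8.314×320) = -38200/2660 = -14.36.
k_P/k_Q = (9.15×10^8/330)·exp(-14.36) = 2.773×10^6 × 5.811×10^-7 = 1.61.
Since E_P > E_Q, raising the temperature improves selectivity toward P.

1.61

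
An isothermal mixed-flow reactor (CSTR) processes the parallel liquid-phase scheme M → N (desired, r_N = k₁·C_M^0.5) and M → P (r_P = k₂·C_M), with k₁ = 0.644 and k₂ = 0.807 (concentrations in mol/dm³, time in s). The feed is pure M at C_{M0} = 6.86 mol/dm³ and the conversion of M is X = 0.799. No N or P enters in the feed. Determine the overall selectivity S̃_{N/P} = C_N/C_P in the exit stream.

0.680

Exit C_M = C_{M0}(1−X) = 6.86×0.201 = 1.379 mol/dm³.
A CSTR operates uniformly at the exit composition, giving r_N = 0.7562 and r_P = 1.113 (each k·C_M^n at C_M = 1.379).
Overall selectivity = C_N/C_P = r_Nτ/(r_Pτ) = r_N/r_P = 0.680.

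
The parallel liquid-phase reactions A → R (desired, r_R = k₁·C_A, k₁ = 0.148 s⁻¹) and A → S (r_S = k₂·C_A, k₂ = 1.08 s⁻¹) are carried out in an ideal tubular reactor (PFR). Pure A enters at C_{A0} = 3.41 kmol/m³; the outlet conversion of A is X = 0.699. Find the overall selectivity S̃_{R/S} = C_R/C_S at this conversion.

0.137

C_A = C_{A0}(1−X) = 1.026 kmol/m³.
Both paths are first order in A, so the instantaneous fraction to R is constant: dC_R/d(−C_A) = k₁/(k₁+k₂) = 0.1205.
C_R = 0.1205·(C_{A0}−C_A) = 0.1205×2.384 = 0.287 kmol/m³.
C_S = (C_{A0}−C_A)−C_R = 2.096 kmol/m³; S̃_{R/S} = 0.2873/2.096 = 0.137.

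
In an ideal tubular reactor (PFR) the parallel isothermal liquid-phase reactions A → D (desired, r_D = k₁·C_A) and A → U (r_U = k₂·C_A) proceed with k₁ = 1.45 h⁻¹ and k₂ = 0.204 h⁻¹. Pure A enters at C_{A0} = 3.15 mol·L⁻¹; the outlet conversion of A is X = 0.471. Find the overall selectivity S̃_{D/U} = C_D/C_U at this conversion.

7.11

C_A = C_{A0}(1−X) = 1.666 mol·L⁻¹.
Both paths are first order in A, so the instantaneous fraction to D is constant: dC_D/d(−C_A) = k₁/(k₁+k₂) = 0.8767.
C_D = 0.8767·(C_{A0}−C_A) = 0.8767×1.484 = 1.30 mol·L⁻¹.
C_U = (C_{A0}−C_A)−C_D = 0.1830 mol·L⁻¹; S̃_{D/U} = 1.301/0.1830 = 7.11.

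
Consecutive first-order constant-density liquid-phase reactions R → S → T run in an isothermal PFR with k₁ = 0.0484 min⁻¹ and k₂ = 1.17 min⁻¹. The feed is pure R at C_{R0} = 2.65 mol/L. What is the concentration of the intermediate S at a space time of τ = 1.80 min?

For first-order series with pure R initially, C_S(τ) = k₁C_{R0}/(k₂−k₁)·(e^(−k₁τ) − e^(−k₂τ)).
e^(−k₁τ) = e^(−0.0484×1.80) = e^(−0.08712) = 0.9166; e^(−k₂τ) = e^(−2.106) = 0.1217.
C_S = 0.0484×2.65/(1.17−0.0484) × (0.9166−0.1217) = 0.1144×0.7948 = 0.09089 mol/L.

0.0909 mol/L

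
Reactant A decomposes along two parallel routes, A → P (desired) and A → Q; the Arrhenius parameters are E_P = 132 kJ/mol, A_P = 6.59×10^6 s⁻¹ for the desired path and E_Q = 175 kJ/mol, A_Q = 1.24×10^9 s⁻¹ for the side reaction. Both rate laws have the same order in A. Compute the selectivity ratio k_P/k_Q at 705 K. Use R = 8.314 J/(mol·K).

With equal orders, S_{P/Q} = k_P/k_Q = (A_P/A_Q)·exp[(E_Q−E_P)/(RT)].
(E_Q−E_P)/(RT) = (175−132)×10³/(8.314×705) = 43000/5861 = 7.336.
k_P/k_Q = (6.59×10^6/1.24×10^9)·exp(7.336) = 0.005315 × 1535 = 8.16.
Since E_P < E_Q, lowering the temperature improves selectivity toward P.

8.16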